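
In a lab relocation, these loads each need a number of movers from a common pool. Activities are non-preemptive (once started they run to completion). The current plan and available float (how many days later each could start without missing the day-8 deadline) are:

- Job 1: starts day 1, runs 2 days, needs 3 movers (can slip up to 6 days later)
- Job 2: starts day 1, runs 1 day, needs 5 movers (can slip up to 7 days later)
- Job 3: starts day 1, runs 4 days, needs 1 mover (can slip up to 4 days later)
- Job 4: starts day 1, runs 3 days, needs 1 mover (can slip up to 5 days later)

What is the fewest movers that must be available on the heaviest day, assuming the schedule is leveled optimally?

Early-start (Job 1@1, Job 2@1, Job 3@1, Job 4@1) gives peak 10: d1:10  d2:5  d3:2  d4:1  d5:0  d6:0  d7:0  d8:0.
Shift Job 2→3, Job 3→4, Job 4→4.
Schedule Job 1@1, Job 2@3, Job 3@4, Job 4@4: d1:3  d2:3  d3:5  d4:2  d5:2  d6:2  d7:1  d8:0 — peak 5.

5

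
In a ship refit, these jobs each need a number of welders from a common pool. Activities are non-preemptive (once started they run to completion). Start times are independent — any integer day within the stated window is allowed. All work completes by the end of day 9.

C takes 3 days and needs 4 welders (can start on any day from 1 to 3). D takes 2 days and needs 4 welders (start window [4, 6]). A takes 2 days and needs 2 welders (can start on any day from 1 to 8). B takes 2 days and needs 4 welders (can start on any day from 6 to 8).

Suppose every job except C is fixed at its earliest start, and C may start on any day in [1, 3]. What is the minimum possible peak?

6

C@1: d1:6  d2:6  d3:4  d4:4  d5:4  d6:4  d7:4  d8:0  d9:0 → peak 6
C@2: d1:2  d2:6  d3:4  d4:8  d5:4  d6:4  d7:4  d8:0  d9:0 → peak 8
C@3: d1:2  d2:2  d3:4  d4:8  d5:8  d6:4  d7:4  d8:0  d9:0 → peak 8
Best is C@1, peak 6.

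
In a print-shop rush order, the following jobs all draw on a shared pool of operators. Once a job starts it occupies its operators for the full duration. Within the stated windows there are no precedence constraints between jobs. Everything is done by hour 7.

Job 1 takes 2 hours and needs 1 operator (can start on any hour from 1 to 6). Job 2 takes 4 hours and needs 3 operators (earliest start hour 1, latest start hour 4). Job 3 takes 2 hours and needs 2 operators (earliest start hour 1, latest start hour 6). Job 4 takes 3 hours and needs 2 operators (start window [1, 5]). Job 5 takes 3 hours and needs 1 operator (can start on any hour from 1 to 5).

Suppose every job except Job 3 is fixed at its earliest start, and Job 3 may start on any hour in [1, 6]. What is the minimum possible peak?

7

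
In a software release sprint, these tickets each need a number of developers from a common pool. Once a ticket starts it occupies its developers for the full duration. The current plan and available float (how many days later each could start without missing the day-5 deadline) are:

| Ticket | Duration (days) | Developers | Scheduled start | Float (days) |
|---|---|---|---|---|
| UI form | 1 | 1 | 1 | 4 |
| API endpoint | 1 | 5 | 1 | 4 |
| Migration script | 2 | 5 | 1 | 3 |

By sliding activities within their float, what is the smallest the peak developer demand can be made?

5

Early-start (UI form@1, API endpoint@1, Migration script@1) gives peak 11: d1:11  d2:5  d3:0  d4:0  d5:0.
Shift API endpoint→2, Migration script→3.
Schedule UI form@1, API endpoint@2, Migration script@3: d1:1  d2:5  d3:5  d4:5  d5:0 — peak 5.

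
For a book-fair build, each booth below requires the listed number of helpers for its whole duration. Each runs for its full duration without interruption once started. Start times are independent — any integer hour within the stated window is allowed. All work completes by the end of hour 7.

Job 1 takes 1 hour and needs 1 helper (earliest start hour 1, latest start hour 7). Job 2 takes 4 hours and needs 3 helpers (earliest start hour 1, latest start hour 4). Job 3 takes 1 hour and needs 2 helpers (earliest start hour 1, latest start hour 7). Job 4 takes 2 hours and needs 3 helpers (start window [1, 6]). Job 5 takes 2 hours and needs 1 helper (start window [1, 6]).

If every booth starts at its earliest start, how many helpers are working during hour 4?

3

At early start, hour 4 has: Job 2.
Demand: 3 = 3.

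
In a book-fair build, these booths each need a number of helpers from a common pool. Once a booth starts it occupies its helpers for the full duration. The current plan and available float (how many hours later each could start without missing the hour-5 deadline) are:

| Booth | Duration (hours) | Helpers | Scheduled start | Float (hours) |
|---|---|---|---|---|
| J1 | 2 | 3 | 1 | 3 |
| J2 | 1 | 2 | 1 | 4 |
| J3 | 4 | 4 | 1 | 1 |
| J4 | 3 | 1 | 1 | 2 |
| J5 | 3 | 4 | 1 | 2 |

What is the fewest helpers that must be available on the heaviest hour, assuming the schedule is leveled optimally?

9

Early-start (J1@1, J2@1, J3@1, J4@1, J5@1) gives peak 14: h1:14  h2:12  h3:9  h4:4  h5:0.
Shift J4→2, J5→3.
Schedule J1@1, J2@1, J3@1, J4@2, J5@3: h1:9  h2:8  h3:9  h4:9  h5:4 — peak 9.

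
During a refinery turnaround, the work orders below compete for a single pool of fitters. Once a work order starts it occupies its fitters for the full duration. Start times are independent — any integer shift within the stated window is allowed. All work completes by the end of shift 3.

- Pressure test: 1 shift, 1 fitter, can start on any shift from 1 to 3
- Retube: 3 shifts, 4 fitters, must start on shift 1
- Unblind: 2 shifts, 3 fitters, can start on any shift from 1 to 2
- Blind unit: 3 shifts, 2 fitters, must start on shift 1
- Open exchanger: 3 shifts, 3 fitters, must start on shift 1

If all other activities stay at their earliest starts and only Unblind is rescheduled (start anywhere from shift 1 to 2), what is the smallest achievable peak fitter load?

12

Unblind@1: s1:13  s2:12  s3:9 → peak 13
Unblind@2: s1:10  s2:12  s3:12 → peak 12
Best is Unblind@2, peak 12.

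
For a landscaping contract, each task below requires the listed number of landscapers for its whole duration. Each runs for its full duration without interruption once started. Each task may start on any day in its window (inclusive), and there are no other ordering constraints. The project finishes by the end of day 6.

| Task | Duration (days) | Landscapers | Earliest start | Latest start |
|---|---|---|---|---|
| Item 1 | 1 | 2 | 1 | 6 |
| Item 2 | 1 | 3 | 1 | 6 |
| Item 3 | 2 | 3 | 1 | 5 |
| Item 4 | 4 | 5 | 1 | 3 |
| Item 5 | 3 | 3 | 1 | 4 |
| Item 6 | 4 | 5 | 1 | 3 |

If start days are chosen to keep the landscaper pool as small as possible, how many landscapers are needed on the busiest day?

13

Early-start (Item 1@1, Item 2@1, Item 3@1, Item 4@1, Item 5@1, Item 6@1) gives peak 21: d1:21  d2:16  d3:13  d4:10  d5:0  d6:0.
Shift Item 5→2, Item 6→3.
Schedule Item 1@1, Item 2@1, Item 3@1, Item 4@1, Item 5@2, Item 6@3: d1:13  d2:11  d3:13  d4:13  d5:5  d6:5 — peak 13.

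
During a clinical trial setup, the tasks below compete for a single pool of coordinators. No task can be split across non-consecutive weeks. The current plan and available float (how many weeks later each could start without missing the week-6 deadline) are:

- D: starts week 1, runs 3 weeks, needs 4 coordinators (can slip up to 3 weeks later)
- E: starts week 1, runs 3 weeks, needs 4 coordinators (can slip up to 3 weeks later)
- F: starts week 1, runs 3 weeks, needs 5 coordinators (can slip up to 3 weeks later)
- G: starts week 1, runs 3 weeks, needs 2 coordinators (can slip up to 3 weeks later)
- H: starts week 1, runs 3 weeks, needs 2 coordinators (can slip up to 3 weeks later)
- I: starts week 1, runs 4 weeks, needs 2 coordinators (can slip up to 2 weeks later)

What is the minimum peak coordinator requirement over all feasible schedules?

11

Early-start (D@1, E@1, F@1, G@1, H@1, I@1) gives peak 19: w1:19  w2:19  w3:19  w4:2  w5:0  w6:0.
Shift F→4, G→4, H→4.
Schedule D@1, E@1, F@4, G@4, H@4, I@1: w1:10  w2:10  w3:10  w4:11  w5:9  w6:9 — peak 11.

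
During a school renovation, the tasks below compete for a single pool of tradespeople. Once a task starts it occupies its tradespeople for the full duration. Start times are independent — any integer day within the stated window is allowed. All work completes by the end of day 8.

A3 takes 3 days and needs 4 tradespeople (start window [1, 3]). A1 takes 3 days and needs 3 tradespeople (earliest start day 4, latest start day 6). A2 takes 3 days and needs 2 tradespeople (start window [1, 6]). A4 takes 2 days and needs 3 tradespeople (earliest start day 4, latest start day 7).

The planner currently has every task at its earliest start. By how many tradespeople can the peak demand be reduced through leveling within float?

1

Early-start peak: d1:6  d2:6  d3:6  d4:6  d5:6  d6:3  d7:0  d8:0 ⇒ 6.
Leveled (A3@1, A1@4, A2@4, A4@7): d1:4  d2:4  d3:4  d4:5  d5:5  d6:5  d7:3  d8:3 ⇒ 5.
Reduction 6 − 5 = 1.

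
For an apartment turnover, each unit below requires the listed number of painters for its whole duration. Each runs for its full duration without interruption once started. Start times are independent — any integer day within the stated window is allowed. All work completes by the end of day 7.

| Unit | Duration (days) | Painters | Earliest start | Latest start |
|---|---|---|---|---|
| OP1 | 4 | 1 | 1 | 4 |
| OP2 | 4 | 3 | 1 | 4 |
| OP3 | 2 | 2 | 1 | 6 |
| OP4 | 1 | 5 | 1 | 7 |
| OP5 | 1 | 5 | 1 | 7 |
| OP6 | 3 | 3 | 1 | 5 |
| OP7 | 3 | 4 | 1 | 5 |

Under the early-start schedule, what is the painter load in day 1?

23

At early start, day 1 has: OP1, OP2, OP3, OP4, OP5, OP6, OP7.
Demand: 1 + 3 + 2 + 5 + 5 + 3 + 4 = 23.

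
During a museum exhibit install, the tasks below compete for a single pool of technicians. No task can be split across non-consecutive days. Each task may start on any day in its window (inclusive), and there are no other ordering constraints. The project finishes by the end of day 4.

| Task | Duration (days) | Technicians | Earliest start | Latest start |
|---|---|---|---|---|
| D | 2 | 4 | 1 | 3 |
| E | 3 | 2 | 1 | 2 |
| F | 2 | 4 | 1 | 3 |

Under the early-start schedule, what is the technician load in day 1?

10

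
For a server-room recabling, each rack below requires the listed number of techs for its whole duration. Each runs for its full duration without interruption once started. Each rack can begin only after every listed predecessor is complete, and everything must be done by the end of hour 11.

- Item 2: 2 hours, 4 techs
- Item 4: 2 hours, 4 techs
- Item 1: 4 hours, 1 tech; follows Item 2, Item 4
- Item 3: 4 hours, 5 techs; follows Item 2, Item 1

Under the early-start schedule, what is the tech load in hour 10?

5

At early start, hour 10 has: Item 3.
Demand: 5 = 5.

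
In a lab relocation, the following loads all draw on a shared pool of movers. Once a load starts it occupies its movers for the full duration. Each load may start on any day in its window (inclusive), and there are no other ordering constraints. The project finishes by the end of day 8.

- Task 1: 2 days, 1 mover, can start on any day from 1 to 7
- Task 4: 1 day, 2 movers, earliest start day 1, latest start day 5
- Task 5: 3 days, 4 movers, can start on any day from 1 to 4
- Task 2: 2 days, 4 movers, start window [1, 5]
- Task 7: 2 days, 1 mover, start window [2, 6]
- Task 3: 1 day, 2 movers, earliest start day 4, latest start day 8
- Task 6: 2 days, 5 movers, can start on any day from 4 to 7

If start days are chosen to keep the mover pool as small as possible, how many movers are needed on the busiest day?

5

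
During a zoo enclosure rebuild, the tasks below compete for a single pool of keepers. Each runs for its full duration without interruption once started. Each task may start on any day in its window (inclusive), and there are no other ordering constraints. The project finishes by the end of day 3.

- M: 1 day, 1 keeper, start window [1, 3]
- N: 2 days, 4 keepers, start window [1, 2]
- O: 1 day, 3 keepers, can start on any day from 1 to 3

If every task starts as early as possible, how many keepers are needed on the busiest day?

Early-start schedule: M@1, N@1, O@1.
Load per day: day 1: 8, day 2: 4, day 3: 0.
Peak is 8.

8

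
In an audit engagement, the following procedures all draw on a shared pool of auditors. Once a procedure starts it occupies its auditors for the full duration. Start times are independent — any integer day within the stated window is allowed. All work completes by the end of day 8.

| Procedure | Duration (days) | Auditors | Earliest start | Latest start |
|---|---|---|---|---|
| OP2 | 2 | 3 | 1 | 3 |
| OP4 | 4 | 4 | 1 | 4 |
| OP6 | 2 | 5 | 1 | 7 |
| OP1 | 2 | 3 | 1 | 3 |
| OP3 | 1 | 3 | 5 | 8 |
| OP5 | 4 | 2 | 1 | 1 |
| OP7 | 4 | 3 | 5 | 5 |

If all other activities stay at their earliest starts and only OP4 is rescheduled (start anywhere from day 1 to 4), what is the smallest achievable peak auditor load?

13

OP4@1: d1:17  d2:17  d3:6  d4:6  d5:6  d6:3  d7:3  d8:3 → peak 17
OP4@2: d1:13  d2:17  d3:6  d4:6  d5:10  d6:3  d7:3  d8:3 → peak 17
OP4@3: d1:13  d2:13  d3:6  d4:6  d5:10  d6:7  d7:3  d8:3 → peak 13
OP4@4: d1:13  d2:13  d3:2  d4:6  d5:10  d6:7  d7:7  d8:3 → peak 13
Best is OP4@3, peak 13.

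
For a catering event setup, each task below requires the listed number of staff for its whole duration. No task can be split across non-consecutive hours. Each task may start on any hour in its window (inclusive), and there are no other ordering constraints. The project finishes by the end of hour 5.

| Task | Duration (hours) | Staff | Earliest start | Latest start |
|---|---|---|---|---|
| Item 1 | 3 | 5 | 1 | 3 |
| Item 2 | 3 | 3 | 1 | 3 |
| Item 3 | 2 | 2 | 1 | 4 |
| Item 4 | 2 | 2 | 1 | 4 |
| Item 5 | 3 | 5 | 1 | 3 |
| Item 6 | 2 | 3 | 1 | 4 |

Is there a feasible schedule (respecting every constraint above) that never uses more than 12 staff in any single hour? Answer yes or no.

no

The minimum achievable peak is 13; 12 < 13, so no feasible schedule stays within the cap.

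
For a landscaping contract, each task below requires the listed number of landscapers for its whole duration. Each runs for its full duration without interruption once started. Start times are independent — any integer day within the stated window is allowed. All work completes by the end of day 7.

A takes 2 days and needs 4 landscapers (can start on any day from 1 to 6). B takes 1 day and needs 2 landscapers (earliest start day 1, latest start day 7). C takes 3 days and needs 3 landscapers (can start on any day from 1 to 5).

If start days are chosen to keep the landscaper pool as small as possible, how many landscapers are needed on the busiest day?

4

Early-start (A@1, B@1, C@1) gives peak 9: d1:9  d2:7  d3:3  d4:0  d5:0  d6:0  d7:0.
Shift B→3, C→4.
Schedule A@1, B@3, C@4: d1:4  d2:4  d3:2  d4:3  d5:3  d6:3  d7:0 — peak 4.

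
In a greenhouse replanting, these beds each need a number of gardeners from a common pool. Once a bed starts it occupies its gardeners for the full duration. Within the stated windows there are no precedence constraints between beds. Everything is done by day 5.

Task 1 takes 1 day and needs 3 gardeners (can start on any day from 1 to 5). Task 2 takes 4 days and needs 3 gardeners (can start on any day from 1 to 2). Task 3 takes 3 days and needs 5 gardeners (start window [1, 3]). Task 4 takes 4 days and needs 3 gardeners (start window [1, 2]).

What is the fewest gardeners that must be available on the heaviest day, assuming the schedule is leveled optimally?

11

Early-start (Task 1@1, Task 2@1, Task 3@1, Task 4@1) gives peak 14: d1:14  d2:11  d3:11  d4:6  d5:0.
Shift Task 4→2.
Schedule Task 1@1, Task 2@1, Task 3@1, Task 4@2: d1:11  d2:11  d3:11  d4:6  d5:3 — peak 11.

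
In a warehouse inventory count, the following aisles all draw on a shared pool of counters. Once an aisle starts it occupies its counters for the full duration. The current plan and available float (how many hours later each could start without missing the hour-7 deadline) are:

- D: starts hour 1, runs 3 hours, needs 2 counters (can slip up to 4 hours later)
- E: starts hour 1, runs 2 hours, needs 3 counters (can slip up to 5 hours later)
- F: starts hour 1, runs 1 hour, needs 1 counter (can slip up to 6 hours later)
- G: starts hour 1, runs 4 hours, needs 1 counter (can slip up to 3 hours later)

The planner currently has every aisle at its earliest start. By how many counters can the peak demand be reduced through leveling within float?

Early-start peak: h1:7  h2:6  h3:3  h4:1  h5:0  h6:0  h7:0 ⇒ 7.
Leveled (D@1, E@5, F@4, G@1): h1:3  h2:3  h3:3  h4:2  h5:3  h6:3  h7:0 ⇒ 3.
Reduction 7 − 3 = 4.

4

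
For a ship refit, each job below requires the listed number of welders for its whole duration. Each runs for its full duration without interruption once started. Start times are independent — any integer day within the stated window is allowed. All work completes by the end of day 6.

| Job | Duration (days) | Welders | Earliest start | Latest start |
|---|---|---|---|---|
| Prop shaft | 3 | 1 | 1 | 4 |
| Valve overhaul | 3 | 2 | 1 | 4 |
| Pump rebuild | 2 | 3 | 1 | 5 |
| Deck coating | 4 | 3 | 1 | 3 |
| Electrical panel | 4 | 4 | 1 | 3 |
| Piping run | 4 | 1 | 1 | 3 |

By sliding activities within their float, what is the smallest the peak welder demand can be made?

10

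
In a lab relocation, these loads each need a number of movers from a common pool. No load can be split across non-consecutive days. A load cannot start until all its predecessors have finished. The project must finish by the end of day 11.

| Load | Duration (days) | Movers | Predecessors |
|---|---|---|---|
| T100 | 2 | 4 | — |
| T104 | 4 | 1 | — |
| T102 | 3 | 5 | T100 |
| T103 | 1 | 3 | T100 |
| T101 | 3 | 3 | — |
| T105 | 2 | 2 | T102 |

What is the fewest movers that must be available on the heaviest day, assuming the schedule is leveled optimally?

5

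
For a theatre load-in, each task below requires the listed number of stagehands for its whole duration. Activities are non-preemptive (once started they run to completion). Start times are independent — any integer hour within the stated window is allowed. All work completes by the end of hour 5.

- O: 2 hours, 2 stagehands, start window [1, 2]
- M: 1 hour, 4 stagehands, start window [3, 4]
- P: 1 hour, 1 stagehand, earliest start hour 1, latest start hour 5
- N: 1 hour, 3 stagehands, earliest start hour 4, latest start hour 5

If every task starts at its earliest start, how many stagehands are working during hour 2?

2

At early start, hour 2 has: O.
Demand: 2 = 2.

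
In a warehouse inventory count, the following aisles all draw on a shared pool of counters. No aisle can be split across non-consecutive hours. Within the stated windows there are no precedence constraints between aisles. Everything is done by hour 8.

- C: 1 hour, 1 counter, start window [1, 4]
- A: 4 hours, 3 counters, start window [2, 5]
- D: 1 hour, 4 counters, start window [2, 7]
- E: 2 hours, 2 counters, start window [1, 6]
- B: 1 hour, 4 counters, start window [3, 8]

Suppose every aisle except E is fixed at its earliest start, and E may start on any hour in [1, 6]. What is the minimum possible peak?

E@1: h1:3  h2:9  h3:7  h4:3  h5:3  h6:0  h7:0  h8:0 → peak 9
E@2: h1:1  h2:9  h3:9  h4:3  h5:3  h6:0  h7:0  h8:0 → peak 9
E@3: h1:1  h2:7  h3:9  h4:5  h5:3  h6:0  h7:0  h8:0 → peak 9
E@4: h1:1  h2:7  h3:7  h4:5  h5:5  h6:0  h7:0  h8:0 → peak 7
E@5: h1:1  h2:7  h3:7  h4:3  h5:5  h6:2  h7:0  h8:0 → peak 7
E@6: h1:1  h2:7  h3:7  h4:3  h5:3  h6:2  h7:2  h8:0 → peak 7
Best is E@4, peak 7.

7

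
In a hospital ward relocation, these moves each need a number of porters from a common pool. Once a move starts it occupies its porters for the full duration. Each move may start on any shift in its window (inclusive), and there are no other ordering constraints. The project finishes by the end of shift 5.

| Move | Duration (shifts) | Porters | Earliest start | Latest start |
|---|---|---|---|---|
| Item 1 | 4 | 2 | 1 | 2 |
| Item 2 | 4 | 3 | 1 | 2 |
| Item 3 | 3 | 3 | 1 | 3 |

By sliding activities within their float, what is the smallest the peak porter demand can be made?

Schedule Item 1@1, Item 2@1, Item 3@1: s1:8  s2:8  s3:8  s4:5  s5:0 — peak 8.
No arrangement of the 12 feasible schedules does better.

8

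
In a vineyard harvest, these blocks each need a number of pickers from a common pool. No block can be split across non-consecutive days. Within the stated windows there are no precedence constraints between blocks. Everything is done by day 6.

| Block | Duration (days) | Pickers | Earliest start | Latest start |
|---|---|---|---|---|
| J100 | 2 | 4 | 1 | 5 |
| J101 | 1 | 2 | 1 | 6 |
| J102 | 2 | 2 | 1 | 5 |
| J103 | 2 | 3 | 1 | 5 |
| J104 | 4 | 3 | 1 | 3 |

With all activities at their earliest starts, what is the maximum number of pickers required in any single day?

Early-start schedule: J100@1, J101@1, J102@1, J103@1, J104@1.
Load per day: day 1: 14, day 2: 12, day 3: 3, day 4: 3, day 5: 0, day 6: 0.
Peak is 14.

14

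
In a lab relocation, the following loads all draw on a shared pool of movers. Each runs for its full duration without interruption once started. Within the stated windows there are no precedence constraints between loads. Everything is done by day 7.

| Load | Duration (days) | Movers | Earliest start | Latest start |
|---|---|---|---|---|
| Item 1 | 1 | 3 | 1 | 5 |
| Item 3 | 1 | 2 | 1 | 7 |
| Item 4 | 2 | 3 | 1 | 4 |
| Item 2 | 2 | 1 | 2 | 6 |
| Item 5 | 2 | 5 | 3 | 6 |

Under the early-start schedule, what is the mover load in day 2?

4

At early start, day 2 has: Item 4, Item 2.
Demand: 3 + 1 = 4.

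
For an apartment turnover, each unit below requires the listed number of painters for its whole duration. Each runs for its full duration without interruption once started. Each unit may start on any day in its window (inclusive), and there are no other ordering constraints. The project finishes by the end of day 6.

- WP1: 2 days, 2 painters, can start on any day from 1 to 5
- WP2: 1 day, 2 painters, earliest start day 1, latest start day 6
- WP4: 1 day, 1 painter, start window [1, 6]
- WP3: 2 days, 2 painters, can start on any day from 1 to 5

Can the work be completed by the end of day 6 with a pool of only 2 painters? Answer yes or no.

Schedule WP1@1, WP2@3, WP4@4, WP3@5: d1:2  d2:2  d3:2  d4:1  d5:2  d6:2 — peak 2 ≤ 2.

yes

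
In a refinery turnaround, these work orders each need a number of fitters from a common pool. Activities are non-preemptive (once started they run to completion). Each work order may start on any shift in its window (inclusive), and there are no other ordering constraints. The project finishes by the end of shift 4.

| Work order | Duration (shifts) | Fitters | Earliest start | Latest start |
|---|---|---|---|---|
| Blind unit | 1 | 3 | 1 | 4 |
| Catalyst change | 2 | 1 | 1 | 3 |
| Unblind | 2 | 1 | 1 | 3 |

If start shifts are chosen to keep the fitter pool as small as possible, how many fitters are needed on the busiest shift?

Early-start (Blind unit@1, Catalyst change@1, Unblind@1) gives peak 5: s1:5  s2:2  s3:0  s4:0.
Shift Catalyst change→2, Unblind→2.
Schedule Blind unit@1, Catalyst change@2, Unblind@2: s1:3  s2:2  s3:2  s4:0 — peak 3.

3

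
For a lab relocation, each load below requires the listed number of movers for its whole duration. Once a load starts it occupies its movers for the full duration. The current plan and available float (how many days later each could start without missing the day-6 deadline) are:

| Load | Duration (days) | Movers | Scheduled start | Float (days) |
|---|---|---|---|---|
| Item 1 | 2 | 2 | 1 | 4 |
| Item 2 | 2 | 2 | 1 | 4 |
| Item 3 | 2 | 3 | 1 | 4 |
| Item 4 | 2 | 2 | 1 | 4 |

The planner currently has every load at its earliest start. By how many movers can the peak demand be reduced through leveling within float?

Early-start peak: d1:9  d2:9  d3:0  d4:0  d5:0  d6:0 ⇒ 9.
Leveled (Item 1@1, Item 2@1, Item 3@3, Item 4@5): d1:4  d2:4  d3:3  d4:3  d5:2  d6:2 ⇒ 4.
Reduction 9 − 4 = 5.

5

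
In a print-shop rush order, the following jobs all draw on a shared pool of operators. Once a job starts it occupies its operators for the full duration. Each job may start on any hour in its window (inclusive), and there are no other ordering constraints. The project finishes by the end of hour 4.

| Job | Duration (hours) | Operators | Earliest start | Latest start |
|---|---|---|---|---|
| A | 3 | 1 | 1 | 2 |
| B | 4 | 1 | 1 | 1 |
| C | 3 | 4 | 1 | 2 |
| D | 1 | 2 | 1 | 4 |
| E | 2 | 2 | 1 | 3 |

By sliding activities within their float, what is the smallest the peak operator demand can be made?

8

Early-start (A@1, B@1, C@1, D@1, E@1) gives peak 10: h1:10  h2:8  h3:6  h4:1.
Shift E→2.
Schedule A@1, B@1, C@1, D@1, E@2: h1:8  h2:8  h3:8  h4:1 — peak 8.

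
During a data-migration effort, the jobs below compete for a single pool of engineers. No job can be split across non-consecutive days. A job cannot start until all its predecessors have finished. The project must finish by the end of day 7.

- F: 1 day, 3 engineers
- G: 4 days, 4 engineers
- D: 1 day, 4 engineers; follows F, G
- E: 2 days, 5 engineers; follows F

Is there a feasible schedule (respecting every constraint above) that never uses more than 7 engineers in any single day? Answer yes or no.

yes

Schedule F@1, G@1, D@5, E@6: d1:7  d2:4  d3:4  d4:4  d5:4  d6:5  d7:5 — peak 7 ≤ 7.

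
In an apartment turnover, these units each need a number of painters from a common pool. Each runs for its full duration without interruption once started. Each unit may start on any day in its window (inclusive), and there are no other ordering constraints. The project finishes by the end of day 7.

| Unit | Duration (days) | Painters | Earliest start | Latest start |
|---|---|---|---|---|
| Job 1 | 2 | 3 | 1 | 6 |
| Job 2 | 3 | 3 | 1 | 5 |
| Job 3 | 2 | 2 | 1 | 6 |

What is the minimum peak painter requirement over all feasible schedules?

Early-start (Job 1@1, Job 2@1, Job 3@1) gives peak 8: d1:8  d2:8  d3:3  d4:0  d5:0  d6:0  d7:0.
Shift Job 2→3, Job 3→6.
Schedule Job 1@1, Job 2@3, Job 3@6: d1:3  d2:3  d3:3  d4:3  d5:3  d6:2  d7:2 — peak 3.
Total painter-days = 19 over 7 days ⇒ peak ≥ ⌈19/7⌉ = 3, so 3 is optimal.

3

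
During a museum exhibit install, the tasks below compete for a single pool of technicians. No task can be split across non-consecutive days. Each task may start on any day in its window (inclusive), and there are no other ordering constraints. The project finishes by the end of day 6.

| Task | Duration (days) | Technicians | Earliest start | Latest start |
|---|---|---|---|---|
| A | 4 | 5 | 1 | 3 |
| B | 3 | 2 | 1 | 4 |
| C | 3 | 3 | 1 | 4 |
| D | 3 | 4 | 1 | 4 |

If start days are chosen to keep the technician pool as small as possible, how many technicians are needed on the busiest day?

10

Early-start (A@1, B@1, C@1, D@1) gives peak 14: d1:14  d2:14  d3:14  d4:5  d5:0  d6:0.
Shift D→4.
Schedule A@1, B@1, C@1, D@4: d1:10  d2:10  d3:10  d4:9  d5:4  d6:4 — peak 10.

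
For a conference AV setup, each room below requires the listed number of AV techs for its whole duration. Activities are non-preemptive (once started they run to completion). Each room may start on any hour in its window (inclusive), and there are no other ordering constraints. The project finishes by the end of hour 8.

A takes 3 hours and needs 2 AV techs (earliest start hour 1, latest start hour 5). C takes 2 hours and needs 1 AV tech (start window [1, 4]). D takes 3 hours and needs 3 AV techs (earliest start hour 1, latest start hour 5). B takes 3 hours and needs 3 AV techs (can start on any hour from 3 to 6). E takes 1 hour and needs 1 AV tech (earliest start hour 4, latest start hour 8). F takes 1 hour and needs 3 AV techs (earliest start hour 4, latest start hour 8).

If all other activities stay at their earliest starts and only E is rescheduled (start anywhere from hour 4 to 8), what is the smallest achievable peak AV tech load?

8

E@4: h1:6  h2:6  h3:8  h4:7  h5:3  h6:0  h7:0  h8:0 → peak 8
E@5: h1:6  h2:6  h3:8  h4:6  h5:4  h6:0  h7:0  h8:0 → peak 8
E@6: h1:6  h2:6  h3:8  h4:6  h5:3  h6:1  h7:0  h8:0 → peak 8
E@7: h1:6  h2:6  h3:8  h4:6  h5:3  h6:0  h7:1  h8:0 → peak 8
E@8: h1:6  h2:6  h3:8  h4:6  h5:3  h6:0  h7:0  h8:1 → peak 8
Best is E@4, peak 8.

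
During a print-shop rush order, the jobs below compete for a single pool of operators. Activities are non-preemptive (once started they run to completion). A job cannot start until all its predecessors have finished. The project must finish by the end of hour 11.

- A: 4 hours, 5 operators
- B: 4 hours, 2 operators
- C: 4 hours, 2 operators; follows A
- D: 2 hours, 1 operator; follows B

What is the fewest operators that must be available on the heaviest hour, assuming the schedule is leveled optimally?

5

Early-start (A@1, B@1, C@5, D@5) gives peak 7: h1:7  h2:7  h3:7  h4:7  h5:3  h6:3  h7:2  h8:2  h9:0  h10:0  h11:0.
Shift B→5, D→9.
Schedule A@1, B@5, C@5, D@9: h1:5  h2:5  h3:5  h4:5  h5:4  h6:4  h7:4  h8:4  h9:1  h10:1  h11:0 — peak 5.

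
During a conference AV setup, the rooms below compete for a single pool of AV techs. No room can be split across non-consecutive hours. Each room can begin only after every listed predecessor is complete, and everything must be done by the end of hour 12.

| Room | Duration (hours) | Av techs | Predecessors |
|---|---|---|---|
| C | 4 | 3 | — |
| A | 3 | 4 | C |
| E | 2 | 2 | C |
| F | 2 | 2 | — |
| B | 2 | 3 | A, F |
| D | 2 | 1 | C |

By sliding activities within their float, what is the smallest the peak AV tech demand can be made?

4

Early-start (C@1, A@5, E@5, F@1, B@8, D@5) gives peak 7: h1:5  h2:5  h3:3  h4:3  h5:7  h6:7  h7:4  h8:3  h9:3  h10:0  h11:0  h12:0.
Shift E→8, F→8, B→10, D→10.
Schedule C@1, A@5, E@8, F@8, B@10, D@10: h1:3  h2:3  h3:3  h4:3  h5:4  h6:4  h7:4  h8:4  h9:4  h10:4  h11:4  h12:0 — peak 4.
Total AV tech-hours = 40 over 12 hours ⇒ peak ≥ ⌈40/12⌉ = 4, so 4 is optimal.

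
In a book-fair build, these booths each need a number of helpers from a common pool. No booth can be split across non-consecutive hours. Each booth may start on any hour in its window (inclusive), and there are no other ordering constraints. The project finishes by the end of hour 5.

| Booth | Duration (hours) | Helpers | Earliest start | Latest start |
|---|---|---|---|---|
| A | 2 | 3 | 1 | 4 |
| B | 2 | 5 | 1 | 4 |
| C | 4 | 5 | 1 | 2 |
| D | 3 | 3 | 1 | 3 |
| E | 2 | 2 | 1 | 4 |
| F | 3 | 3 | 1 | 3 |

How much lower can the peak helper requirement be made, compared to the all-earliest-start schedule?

Early-start peak: h1:21  h2:21  h3:11  h4:5  h5:0 ⇒ 21.
Leveled (A@1, B@1, C@1, D@3, E@3, F@3): h1:13  h2:13  h3:13  h4:13  h5:6 ⇒ 13.
Reduction 21 − 13 = 8.

8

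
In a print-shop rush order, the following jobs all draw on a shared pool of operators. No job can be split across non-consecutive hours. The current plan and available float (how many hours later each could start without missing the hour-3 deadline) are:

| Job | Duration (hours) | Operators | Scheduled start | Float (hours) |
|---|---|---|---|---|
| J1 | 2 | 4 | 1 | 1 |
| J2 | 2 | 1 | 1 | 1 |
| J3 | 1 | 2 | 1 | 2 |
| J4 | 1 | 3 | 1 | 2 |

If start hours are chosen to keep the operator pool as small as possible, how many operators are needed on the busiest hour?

5

Early-start (J1@1, J2@1, J3@1, J4@1) gives peak 10: h1:10  h2:5  h3:0.
Shift J3→3, J4→3.
Schedule J1@1, J2@1, J3@3, J4@3: h1:5  h2:5  h3:5 — peak 5.
Total operator-hours = 15 over 3 hours ⇒ peak ≥ ⌈15/3⌉ = 5, so 5 is optimal.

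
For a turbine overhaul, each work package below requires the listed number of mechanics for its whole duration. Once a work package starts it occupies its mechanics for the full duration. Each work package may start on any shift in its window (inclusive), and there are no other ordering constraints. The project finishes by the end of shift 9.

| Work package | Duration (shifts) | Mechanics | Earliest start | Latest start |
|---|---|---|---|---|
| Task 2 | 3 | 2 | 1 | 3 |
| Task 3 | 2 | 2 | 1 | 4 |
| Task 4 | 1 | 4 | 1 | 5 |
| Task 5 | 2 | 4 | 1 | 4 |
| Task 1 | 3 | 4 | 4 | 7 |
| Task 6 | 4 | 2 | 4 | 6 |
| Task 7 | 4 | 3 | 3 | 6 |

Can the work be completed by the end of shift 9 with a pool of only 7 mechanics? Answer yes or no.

yes

Schedule Task 2@1, Task 3@2, Task 4@1, Task 5@4, Task 1@7, Task 6@6, Task 7@3: s1:6  s2:4  s3:7  s4:7  s5:7  s6:5  s7:6  s8:6  s9:6 — peak 7 ≤ 7.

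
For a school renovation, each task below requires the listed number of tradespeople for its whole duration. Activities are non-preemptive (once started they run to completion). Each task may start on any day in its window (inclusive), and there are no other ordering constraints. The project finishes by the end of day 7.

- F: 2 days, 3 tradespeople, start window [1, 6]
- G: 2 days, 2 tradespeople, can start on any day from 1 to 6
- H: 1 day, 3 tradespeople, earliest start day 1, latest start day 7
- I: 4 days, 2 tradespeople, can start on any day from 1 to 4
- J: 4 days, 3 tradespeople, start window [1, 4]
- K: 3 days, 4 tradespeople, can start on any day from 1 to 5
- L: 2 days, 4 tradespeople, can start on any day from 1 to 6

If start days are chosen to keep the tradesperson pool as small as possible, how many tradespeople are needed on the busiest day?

Early-start (F@1, G@1, H@1, I@1, J@1, K@1, L@1) gives peak 21: d1:21  d2:18  d3:9  d4:5  d5:0  d6:0  d7:0.
Shift G→3, J→2, K→5, L→6.
Schedule F@1, G@3, H@1, I@1, J@2, K@5, L@6: d1:8  d2:8  d3:7  d4:7  d5:7  d6:8  d7:8 — peak 8.
Total tradesperson-days = 53 over 7 days ⇒ peak ≥ ⌈53/7⌉ = 8, so 8 is optimal.

8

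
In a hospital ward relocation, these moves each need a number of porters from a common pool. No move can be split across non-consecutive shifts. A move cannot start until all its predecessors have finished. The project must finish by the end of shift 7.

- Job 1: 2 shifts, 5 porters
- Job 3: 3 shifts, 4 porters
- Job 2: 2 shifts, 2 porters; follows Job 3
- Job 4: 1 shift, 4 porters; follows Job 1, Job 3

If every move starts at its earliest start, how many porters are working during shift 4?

6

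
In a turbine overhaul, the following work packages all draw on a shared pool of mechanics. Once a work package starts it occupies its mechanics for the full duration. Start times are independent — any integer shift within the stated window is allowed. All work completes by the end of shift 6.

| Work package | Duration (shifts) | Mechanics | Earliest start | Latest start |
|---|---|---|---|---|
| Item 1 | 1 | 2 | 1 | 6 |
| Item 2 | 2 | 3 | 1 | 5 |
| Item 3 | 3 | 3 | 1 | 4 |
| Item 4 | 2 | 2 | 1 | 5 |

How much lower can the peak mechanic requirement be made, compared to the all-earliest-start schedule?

5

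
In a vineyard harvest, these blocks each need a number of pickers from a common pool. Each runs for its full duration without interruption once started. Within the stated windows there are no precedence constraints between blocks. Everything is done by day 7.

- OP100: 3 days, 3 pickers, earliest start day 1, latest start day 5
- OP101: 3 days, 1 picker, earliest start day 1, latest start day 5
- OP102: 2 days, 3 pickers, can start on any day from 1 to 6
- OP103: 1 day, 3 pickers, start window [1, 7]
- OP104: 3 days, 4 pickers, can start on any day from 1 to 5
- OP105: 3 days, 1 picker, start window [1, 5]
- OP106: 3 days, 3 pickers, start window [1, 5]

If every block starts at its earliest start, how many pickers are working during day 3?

At early start, day 3 has: OP100, OP101, OP104, OP105, OP106.
Demand: 3 + 1 + 4 + 1 + 3 = 12.

12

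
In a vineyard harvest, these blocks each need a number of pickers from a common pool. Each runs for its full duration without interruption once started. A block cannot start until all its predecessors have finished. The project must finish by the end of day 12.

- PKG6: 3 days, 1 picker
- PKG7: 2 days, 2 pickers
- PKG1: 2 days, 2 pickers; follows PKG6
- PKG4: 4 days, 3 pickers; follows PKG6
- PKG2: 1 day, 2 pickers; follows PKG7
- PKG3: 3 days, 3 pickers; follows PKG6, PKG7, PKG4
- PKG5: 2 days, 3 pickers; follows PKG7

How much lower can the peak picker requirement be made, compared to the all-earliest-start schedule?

Early-start peak: d1:3  d2:3  d3:6  d4:8  d5:5  d6:3  d7:3  d8:3  d9:3  d10:3  d11:0  d12:0 ⇒ 8.
Leveled (PKG6@1, PKG7@1, PKG1@4, PKG4@4, PKG2@3, PKG3@8, PKG5@11): d1:3  d2:3  d3:3  d4:5  d5:5  d6:3  d7:3  d8:3  d9:3  d10:3  d11:3  d12:3 ⇒ 5.
Reduction 8 − 5 = 3.

3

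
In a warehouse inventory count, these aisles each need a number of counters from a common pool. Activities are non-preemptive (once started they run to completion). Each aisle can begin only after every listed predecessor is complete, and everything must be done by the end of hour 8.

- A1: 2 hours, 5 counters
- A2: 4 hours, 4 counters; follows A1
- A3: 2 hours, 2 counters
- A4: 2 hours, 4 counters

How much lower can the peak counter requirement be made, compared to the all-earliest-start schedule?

Early-start peak: h1:11  h2:11  h3:4  h4:4  h5:4  h6:4  h7:0  h8:0 ⇒ 11.
Leveled (A1@1, A2@3, A3@3, A4@7): h1:5  h2:5  h3:6  h4:6  h5:4  h6:4  h7:4  h8:4 ⇒ 6.
Reduction 11 − 6 = 5.

5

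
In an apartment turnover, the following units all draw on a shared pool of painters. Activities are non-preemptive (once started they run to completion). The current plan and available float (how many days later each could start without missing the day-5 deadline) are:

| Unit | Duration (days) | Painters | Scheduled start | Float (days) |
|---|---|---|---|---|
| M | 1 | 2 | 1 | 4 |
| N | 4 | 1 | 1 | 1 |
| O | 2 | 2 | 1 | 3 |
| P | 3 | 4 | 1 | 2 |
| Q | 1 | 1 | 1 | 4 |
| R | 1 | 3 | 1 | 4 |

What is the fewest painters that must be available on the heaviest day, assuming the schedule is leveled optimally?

6

Early-start (M@1, N@1, O@1, P@1, Q@1, R@1) gives peak 13: d1:13  d2:7  d3:5  d4:1  d5:0.
Shift P→3, R→2.
Schedule M@1, N@1, O@1, P@3, Q@1, R@2: d1:6  d2:6  d3:5  d4:5  d5:4 — peak 6.
Total painter-days = 26 over 5 days ⇒ peak ≥ ⌈26/5⌉ = 6, so 6 is optimal.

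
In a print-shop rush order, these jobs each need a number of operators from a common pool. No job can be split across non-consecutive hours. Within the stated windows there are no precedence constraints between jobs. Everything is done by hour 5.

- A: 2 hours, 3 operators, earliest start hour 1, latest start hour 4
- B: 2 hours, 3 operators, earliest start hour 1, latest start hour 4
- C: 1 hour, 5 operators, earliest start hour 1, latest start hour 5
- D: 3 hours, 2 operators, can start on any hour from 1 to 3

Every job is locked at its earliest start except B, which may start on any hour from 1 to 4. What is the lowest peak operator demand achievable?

B@1: h1:13  h2:8  h3:2  h4:0  h5:0 → peak 13
B@2: h1:10  h2:8  h3:5  h4:0  h5:0 → peak 10
B@3: h1:10  h2:5  h3:5  h4:3  h5:0 → peak 10
B@4: h1:10  h2:5  h3:2  h4:3  h5:3 → peak 10
Best is B@2, peak 10.

10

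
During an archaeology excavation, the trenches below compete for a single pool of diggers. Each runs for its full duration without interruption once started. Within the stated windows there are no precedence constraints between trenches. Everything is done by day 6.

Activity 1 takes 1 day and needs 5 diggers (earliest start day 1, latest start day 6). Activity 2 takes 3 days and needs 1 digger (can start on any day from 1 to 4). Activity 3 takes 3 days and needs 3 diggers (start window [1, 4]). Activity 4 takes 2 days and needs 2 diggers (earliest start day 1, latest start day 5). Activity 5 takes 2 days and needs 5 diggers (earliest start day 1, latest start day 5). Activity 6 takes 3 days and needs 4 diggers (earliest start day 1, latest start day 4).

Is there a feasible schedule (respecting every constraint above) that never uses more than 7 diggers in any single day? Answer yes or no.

Total digger-days = 43; over 6 days the average is 43/6 > 7, so some day must exceed 7.

no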